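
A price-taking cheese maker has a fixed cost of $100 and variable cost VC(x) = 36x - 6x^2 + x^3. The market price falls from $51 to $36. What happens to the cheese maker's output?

AVC = 36 - 6x + x^2, minimized at x = 3 where min AVC = $27. MC = 36 - 12x + 3x^2.
With P = $51 above the shutdown price, P = MC gives x = 5.
At P = $36 ≥ min AVC, set P = MC: x = 4. The firm stays open but cuts output.

Output falls from 5 to 4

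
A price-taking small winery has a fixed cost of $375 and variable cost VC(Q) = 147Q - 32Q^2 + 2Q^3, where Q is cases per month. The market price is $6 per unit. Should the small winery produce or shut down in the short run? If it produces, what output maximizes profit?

Variable cost is VC = 147Q - 32Q^2 + 2Q^3, so AVC = VC/Q = 147 - 32Q + 2Q^2 and MC = dTC/dQ = 147 - 64Q + 6Q^2.
AVC is minimized where dAVC/dQ = -32 + 4Q = 0, at Q = 8; min AVC = 147 - 32·8 + 2·8^2 = $19.
Since P = $6 < min AVC = $19, price fails to cover variable cost at any output.
Best response: produce nothing and absorb the $375 fixed cost.

Shut down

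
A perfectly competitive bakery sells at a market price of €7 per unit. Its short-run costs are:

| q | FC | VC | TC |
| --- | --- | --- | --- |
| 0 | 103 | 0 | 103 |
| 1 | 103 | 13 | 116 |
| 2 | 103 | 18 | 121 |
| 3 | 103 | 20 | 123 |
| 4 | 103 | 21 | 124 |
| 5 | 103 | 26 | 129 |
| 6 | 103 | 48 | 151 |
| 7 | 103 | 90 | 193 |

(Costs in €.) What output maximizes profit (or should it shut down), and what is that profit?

Compute π = P·q − TC at each output: q=0: -103; q=1: -109; q=2: -107; q=3: -102; q=4: -96; q=5: -94; q=6: -109; q=7: -144.
Profit is maximized at q = 5. AVC there is 26/5 = €5.20 ≤ P, so producing beats shutting down (which would give -€103).

q = 5; profit = -€94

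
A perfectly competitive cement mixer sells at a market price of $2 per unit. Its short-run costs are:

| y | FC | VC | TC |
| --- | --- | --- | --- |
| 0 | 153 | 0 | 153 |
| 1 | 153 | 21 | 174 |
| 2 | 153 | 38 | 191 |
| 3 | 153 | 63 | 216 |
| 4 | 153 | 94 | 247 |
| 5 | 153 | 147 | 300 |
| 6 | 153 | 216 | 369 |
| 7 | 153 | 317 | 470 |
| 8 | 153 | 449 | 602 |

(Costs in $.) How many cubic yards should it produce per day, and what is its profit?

y = 0 (shut down); profit = -$153

Profit at each row (π = 2y − TC): y=0: -153; y=1: -172; y=2: -187; y=3: -210; y=4: -239; y=5: -290; y=6: -357; y=7: -456; y=8: -586.
Profit is highest at y = 0. Equivalently, the lowest AVC in the table is 38/2 ≈ $19 at y = 2, and P = $2 falls below it — price never covers variable cost, so the firm shuts down and loses only its fixed cost.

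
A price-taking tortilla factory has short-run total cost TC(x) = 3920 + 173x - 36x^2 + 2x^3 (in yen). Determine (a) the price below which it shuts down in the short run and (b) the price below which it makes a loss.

Shutdown price = ¥11; break-even price = ¥341

Shutdown price = min AVC. AVC = 173 - 36x + 2x^2, with vertex at x = 9 and minimum ¥11.
ATC = 3920/x + 173 - 36x + 2x^2. Setting dATC/dx = −3920/x^2 − 36 + 4x = 0 gives x = 14 (since 4·14^3 − 36·14^2 = 3920).
min ATC = 3920/14 + 173 − 36·14 + 2·14^2 = ¥341. That is the break-even price.
Between these two prices the firm operates at a loss; above ¥341 it earns a profit.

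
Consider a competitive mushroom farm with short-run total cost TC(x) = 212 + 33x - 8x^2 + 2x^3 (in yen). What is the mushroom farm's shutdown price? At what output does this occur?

¥25 per unit, at x = 2

The shutdown price is the minimum of AVC. VC = 33x - 8x^2 + 2x^3, so AVC = 33 - 8x + 2x^2.
dAVC/dx = -8 + 4x = 0 gives x = 2. min AVC = 33 - 8·2 + 2·2^2 = 25.
The firm shuts down for any P below ¥25.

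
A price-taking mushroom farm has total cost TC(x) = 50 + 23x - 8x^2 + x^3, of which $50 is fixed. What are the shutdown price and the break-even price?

Shutdown price = min AVC. AVC = 23 - 8x + x^2, with vertex at x = 4 and minimum $7.
ATC = 50/x + 23 - 8x + x^2. Setting dATC/dx = −50/x^2 − 8 + 2x = 0 gives x = 5 (since 2·5^3 − 8·5^2 = 50).
min ATC = 50/5 + 23 − 8·5 + 5^2 = $18. That is the break-even price.
Between these two prices the firm operates at a loss; above $18 it earns a profit.

Shutdown price = $7; break-even price = $18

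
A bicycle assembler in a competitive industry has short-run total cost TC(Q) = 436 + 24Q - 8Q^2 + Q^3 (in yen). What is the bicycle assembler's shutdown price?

¥8 per unit

Short-run supply begins at min AVC. From VC = 24Q - 8Q^2 + Q^3, AVC = 24 - 8Q + Q^2.
At the minimum of AVC, MC = AVC. MC = 24 - 16Q + 3Q^2; setting MC = AVC gives 2Q^2 - 8Q = 0, so Q = 4. min AVC = 8.
The firm shuts down for any P below ¥8.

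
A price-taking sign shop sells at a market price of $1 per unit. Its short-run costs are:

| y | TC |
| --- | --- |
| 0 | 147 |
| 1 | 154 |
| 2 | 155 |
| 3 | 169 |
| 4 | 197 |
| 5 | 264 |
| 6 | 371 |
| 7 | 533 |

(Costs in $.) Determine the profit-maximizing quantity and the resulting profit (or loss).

Compute π = P·y − TC at each output: y=0: -147; y=1: -153; y=2: -153; y=3: -166; y=4: -193; y=5: -259; y=6: -365; y=7: -526.
Profit is highest at y = 0. Equivalently, the lowest AVC in the table is 8/2 ≈ $4 at y = 2, and P = $1 falls below it — price never covers variable cost, so the firm shuts down and loses only its fixed cost.

y = 0 (shut down); profit = -$147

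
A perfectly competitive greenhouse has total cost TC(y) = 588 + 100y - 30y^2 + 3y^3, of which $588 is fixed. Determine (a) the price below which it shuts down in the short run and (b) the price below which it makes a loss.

Shutdown price = $25; break-even price = $121

Shutdown price = min AVC. AVC = 100 - 30y + 3y^2, with vertex at y = 5 and minimum $25.
ATC = 588/y + 100 - 30y + 3y^2. Setting dATC/dy = −588/y^2 − 30 + 6y = 0 gives y = 7 (since 6·7^3 − 30·7^2 = 588).
min ATC = 588/7 + 100 − 30·7 + 3·7^2 = $121. That is the break-even price.
For $25 ≤ P < $121 the firm produces at a loss; below $25 it shuts down.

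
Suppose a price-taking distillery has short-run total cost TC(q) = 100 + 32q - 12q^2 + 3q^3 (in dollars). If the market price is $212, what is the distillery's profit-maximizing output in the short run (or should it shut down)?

Variable cost is VC = 32q - 12q^2 + 3q^3, so AVC = VC/q = 32 - 12q + 3q^2 and MC = dTC/dq = 32 - 24q + 9q^2.
AVC is minimized where dAVC/dq = -12 + 6q = 0, at q = 2; min AVC = 32 - 12·2 + 3·2^2 = $20.
P = $212 exceeds min AVC = $20, so the firm stays open.
Solving P = MC: -180 - 24q + 9q^2 = 0 ⇒ q = -10/3 or 6. On the upward-sloping branch, q* = 6.
Check: AVC at q = 6 is $68 ≤ P, so revenue covers variable cost.
Profit = P·q − TC = 212·6 − 508 = $764.

Produce at q = 6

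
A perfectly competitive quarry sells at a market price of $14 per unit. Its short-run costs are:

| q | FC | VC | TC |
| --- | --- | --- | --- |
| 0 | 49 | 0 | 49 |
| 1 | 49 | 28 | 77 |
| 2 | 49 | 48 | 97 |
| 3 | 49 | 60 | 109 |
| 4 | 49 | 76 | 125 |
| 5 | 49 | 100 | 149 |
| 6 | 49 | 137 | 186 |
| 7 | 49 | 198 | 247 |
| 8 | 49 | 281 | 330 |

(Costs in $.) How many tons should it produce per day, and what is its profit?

Profit at each row (π = 14q − TC): q=0: -49; q=1: -63; q=2: -69; q=3: -67; q=4: -69; q=5: -79; q=6: -102; q=7: -149; q=8: -218.
Profit is highest at q = 0. Equivalently, the lowest AVC in the table is 76/4 ≈ $19 at q = 4, and P = $14 falls below it — price never covers variable cost, so the firm shuts down and loses only its fixed cost.

q = 0 (shut down); profit = -$49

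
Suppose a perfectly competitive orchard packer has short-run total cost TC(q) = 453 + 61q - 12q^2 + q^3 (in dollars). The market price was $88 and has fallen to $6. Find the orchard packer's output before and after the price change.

MC = 61 - 24q + 3q^2; the shutdown threshold is min AVC = $25 (at q = 6).
With P = $88 above the shutdown price, P = MC gives q = 9.
At P = $6 < min AVC = $25, price no longer covers variable cost at any output, so the firm shuts down: q = 0.

Output falls from 9 to 0 (the firm shuts down)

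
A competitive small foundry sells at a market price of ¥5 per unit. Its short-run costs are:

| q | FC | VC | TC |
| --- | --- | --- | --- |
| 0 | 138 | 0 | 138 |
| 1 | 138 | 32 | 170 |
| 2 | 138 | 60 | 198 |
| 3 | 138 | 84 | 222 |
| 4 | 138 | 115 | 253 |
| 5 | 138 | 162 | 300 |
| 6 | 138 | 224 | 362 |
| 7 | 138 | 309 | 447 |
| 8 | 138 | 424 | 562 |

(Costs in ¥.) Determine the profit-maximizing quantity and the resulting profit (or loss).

q = 0 (shut down); profit = -¥138

Compute π = P·q − TC at each output: q=0: -138; q=1: -165; q=2: -188; q=3: -207; q=4: -233; q=5: -275; q=6: -332; q=7: -412; q=8: -522.
Profit is highest at q = 0. Equivalently, the lowest AVC in the table is 84/3 ≈ ¥28 at q = 3, and P = ¥5 falls below it — price never covers variable cost, so the firm shuts down and loses only its fixed cost.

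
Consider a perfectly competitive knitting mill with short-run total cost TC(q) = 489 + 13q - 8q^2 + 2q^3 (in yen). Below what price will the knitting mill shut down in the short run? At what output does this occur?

¥5 per unit, at q = 2

The firm shuts down when price falls below the minimum of average variable cost. AVC = VC/q = 13 - 8q + 2q^2.
At the minimum of AVC, MC = AVC. MC = 13 - 16q + 6q^2; setting MC = AVC gives 4q^2 - 8q = 0, so q = 2. min AVC = 5.
For P < ¥5 the firm produces nothing.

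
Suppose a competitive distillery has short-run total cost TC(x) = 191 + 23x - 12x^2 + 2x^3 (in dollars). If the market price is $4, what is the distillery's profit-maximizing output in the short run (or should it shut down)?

Shut down

Strip out fixed cost: VC = 23x - 12x^2 + 2x^3. Then AVC = 23 - 12x + 2x^2 and MC = 23 - 24x + 6x^2.
AVC is minimized where dAVC/dx = -12 + 4x = 0, at x = 3; min AVC = 23 - 12·3 + 2·3^2 = $5.
Since P = $4 < min AVC = $5, price fails to cover variable cost at any output.
Shutting down limits the loss to fixed cost, $191.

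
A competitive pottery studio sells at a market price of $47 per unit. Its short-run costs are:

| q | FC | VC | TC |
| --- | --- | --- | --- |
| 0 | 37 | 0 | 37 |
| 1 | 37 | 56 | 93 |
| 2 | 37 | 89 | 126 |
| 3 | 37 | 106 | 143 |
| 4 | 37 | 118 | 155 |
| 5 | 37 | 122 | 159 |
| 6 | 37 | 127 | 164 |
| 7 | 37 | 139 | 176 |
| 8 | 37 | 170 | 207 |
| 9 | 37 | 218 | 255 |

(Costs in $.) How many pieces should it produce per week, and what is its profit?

Profit at each row (π = 47q − TC): q=0: -37; q=1: -46; q=2: -32; q=3: -2; q=4: 33; q=5: 76; q=6: 118; q=7: 153; q=8: 169; q=9: 168.
Profit is maximized at q = 8. AVC there is 170/8 = $21.25 ≤ P, so producing beats shutting down (which would give -$37).

q = 8; profit = $169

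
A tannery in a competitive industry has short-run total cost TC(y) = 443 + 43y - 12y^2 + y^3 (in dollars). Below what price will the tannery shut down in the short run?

The shutdown price is the minimum of AVC. VC = 43y - 12y^2 + y^3, so AVC = 43 - 12y + y^2.
At the minimum of AVC, MC = AVC. MC = 43 - 24y + 3y^2; setting MC = AVC gives 2y^2 - 12y = 0, so y = 6. min AVC = 7.
The firm shuts down for any P below $7.

$7 per unit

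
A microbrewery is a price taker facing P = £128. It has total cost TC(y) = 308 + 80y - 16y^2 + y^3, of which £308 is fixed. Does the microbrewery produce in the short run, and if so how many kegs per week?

Produce at y = 12

Strip out fixed cost: VC = 80y - 16y^2 + y^3. Then AVC = 80 - 16y + y^2 and MC = 80 - 32y + 3y^2.
AVC is minimized where dAVC/dy = -16 + 2y = 0, at y = 8; min AVC = 80 - 16·8 + 8^2 = £16.
Since P = £128 ≥ min AVC = £16, price covers variable cost and the firm should produce.
Set P = MC: 128 = 80 - 32y + 3y^2 → -48 - 32y + 3y^2 = 0. The roots are y = -4/3 and y = 12; the profit-maximizing output is on the rising part of MC, so y* = 12.
Check: AVC at y = 12 is £32 ≤ P, so revenue covers variable cost.
Profit = P·y − TC = 128·12 − 692 = £844.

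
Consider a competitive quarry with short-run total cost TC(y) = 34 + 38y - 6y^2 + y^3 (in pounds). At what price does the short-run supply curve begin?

£29 per unit

The shutdown price is the minimum of AVC. VC = 38y - 6y^2 + y^3, so AVC = 38 - 6y + y^2.
dAVC/dy = -6 + 2y = 0 gives y = 3. min AVC = 38 - 6·3 + 3^2 = 29.
For P < £29 the firm produces nothing.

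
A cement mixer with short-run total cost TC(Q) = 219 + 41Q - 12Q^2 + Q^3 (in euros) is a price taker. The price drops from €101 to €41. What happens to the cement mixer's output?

MC = 41 - 24Q + 3Q^2; the shutdown threshold is min AVC = €5 (at Q = 6).
With P = €101 above the shutdown price, P = MC gives Q = 10.
At P = €41 ≥ min AVC, set P = MC: Q = 8. The firm stays open but cuts output.

Output falls from 10 to 8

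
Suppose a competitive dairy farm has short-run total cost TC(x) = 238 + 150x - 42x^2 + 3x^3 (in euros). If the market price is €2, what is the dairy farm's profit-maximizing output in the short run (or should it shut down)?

Variable cost is VC = 150x - 42x^2 + 3x^3, so AVC = VC/x = 150 - 42x + 3x^2 and MC = dTC/dx = 150 - 84x + 9x^2.
AVC is minimized where dAVC/dx = -42 + 6x = 0, at x = 7; min AVC = 150 - 42·7 + 3·7^2 = €3.
Since P = €2 < min AVC = €3, price fails to cover variable cost at any output.
Best response: produce nothing and absorb the €238 fixed cost.

Shut down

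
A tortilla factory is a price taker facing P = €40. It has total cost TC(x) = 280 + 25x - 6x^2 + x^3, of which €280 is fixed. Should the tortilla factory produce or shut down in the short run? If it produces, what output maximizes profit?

Variable cost is VC = 25x - 6x^2 + x^3, so AVC = VC/x = 25 - 6x + x^2 and MC = dTC/dx = 25 - 12x + 3x^2.
AVC is minimized where dAVC/dx = -6 + 2x = 0, at x = 3; min AVC = 25 - 6·3 + 3^2 = €16.
P = €40 exceeds min AVC = €16, so the firm stays open.
Solving P = MC: -15 - 12x + 3x^2 = 0 ⇒ x = -1 or 5. On the upward-sloping branch, x* = 5.
Check: AVC at x = 5 is €20 ≤ P, so revenue covers variable cost.
Profit = P·x − TC = 40·5 − 380 = -€180, a loss, but smaller than the €280 fixed cost the firm would lose by shutting down.

Produce at x = 5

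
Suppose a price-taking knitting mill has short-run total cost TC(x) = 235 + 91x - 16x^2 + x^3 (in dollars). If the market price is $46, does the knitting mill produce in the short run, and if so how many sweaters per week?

Produce at x = 9

Strip out fixed cost: VC = 91x - 16x^2 + x^3. Then AVC = 91 - 16x + x^2 and MC = 91 - 32x + 3x^2.
AVC hits its minimum where MC = AVC, at x = 8, giving min AVC = 91 - 16·8 + 8^2 = $27.
P = $46 exceeds min AVC = $27, so the firm stays open.
Set P = MC: 46 = 91 - 32x + 3x^2 → 45 - 32x + 3x^2 = 0. The roots are x = 5/3 and x = 9; the profit-maximizing output is on the rising part of MC, so x* = 9.
Check: AVC at x = 9 is $28 ≤ P, so revenue covers variable cost.
Profit = P·x − TC = 46·9 − 487 = -$73, a loss, but smaller than the $235 fixed cost the firm would lose by shutting down.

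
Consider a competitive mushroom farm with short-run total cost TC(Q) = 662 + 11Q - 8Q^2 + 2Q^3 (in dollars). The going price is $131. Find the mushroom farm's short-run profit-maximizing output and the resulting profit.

AVC = 11 - 8Q + 2Q^2 has its minimum $3 at Q = 2; price $131 clears that bar, so the firm operates.
MC = 11 - 16Q + 6Q^2. Setting P = MC and taking the root on the rising branch gives Q* = 6.
TR = 131·6 = 786. TC = 662 + 210 = 872. Profit = 786 − 872 = -$86.
That loss of $86 beats the $662 the firm would lose by shutting down; producing recovers $576 of fixed cost.

Profit = -$86 at Q = 6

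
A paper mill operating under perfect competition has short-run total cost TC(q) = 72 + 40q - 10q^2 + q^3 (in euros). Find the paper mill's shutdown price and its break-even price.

Shutdown price = min AVC. AVC = 40 - 10q + q^2, with vertex at q = 5 and minimum €15.
ATC = 72/q + 40 - 10q + q^2. Setting dATC/dq = −72/q^2 − 10 + 2q = 0 gives q = 6 (since 2·6^3 − 10·6^2 = 72).
min ATC = 72/6 + 40 − 10·6 + 6^2 = €28. That is the break-even price.
Between these two prices the firm operates at a loss; above €28 it earns a profit.

Shutdown price = €15; break-even price = €28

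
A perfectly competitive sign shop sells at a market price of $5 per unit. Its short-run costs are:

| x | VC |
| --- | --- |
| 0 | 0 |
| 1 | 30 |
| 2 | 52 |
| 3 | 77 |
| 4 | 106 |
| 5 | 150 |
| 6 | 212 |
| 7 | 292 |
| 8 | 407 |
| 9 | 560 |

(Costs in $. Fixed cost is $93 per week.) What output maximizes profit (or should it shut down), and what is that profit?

x = 0 (shut down); profit = -$93

Compute π = P·x − TC at each output: x=0: -93; x=1: -118; x=2: -135; x=3: -155; x=4: -179; x=5: -218; x=6: -275; x=7: -350; x=8: -460; x=9: -608.
Profit is highest at x = 0. Equivalently, the lowest AVC in the table is 77/3 ≈ $25.67 at x = 3, and P = $5 falls below it — price never covers variable cost, so the firm shuts down and loses only its fixed cost.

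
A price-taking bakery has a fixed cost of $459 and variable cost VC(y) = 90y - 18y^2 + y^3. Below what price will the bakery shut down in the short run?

The firm shuts down when price falls below the minimum of average variable cost. AVC = VC/y = 90 - 18y + y^2.
At the minimum of AVC, MC = AVC. MC = 90 - 36y + 3y^2; setting MC = AVC gives 2y^2 - 18y = 0, so y = 9. min AVC = 9.
So the shutdown price is $9.

$9 per unit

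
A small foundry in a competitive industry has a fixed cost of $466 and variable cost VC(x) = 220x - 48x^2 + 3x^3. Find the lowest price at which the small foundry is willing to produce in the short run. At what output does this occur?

$28 per unit, at x = 8

Short-run supply begins at min AVC. From VC = 220x - 48x^2 + 3x^3, AVC = 220 - 48x + 3x^2.
At the minimum of AVC, MC = AVC. MC = 220 - 96x + 9x^2; setting MC = AVC gives 6x^2 - 48x = 0, so x = 8. min AVC = 28.
For P < $28 the firm produces nothing.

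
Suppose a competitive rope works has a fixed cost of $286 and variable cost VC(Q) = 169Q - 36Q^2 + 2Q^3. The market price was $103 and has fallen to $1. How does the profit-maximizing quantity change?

MC = 169 - 72Q + 6Q^2; the shutdown threshold is min AVC = $7 (at Q = 9).
With P = $103 above the shutdown price, P = MC gives Q = 11.
At P = $1 < min AVC = $7, price no longer covers variable cost at any output, so the firm shuts down: Q = 0.

Output falls from 11 to 0 (the firm shuts down)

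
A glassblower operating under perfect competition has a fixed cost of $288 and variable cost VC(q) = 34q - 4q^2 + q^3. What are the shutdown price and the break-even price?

Shutdown price = min AVC. AVC = 34 - 4q + q^2, with vertex at q = 2 and minimum $30.
ATC = 288/q + 34 - 4q + q^2. Setting dATC/dq = −288/q^2 − 4 + 2q = 0 gives q = 6 (since 2·6^3 − 4·6^2 = 288).
min ATC = 288/6 + 34 − 4·6 + 6^2 = $94. That is the break-even price.
Between these two prices the firm operates at a loss; above $94 it earns a profit.

Shutdown price = $30; break-even price = $94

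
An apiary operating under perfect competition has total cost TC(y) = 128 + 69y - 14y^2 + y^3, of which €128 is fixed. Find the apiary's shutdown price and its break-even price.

Shutdown price = €20; break-even price = €37

AVC = 69 - 14y + y^2; minimized at y = 7, giving min AVC = €20. That is the shutdown price.
ATC = 128/y + 69 - 14y + y^2. Setting dATC/dy = −128/y^2 − 14 + 2y = 0 gives y = 8 (since 2·8^3 − 14·8^2 = 128).
min ATC = 128/8 + 69 − 14·8 + 8^2 = €37. That is the break-even price.
For €20 ≤ P < €37 the firm produces at a loss; below €20 it shuts down.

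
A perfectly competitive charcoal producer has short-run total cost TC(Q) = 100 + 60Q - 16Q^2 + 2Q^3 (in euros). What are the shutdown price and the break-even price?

Shutdown price = min AVC. AVC = 60 - 16Q + 2Q^2, with vertex at Q = 4 and minimum €28.
ATC = 100/Q + 60 - 16Q + 2Q^2. Setting dATC/dQ = −100/Q^2 − 16 + 4Q = 0 gives Q = 5 (since 4·5^3 − 16·5^2 = 100).
min ATC = 100/5 + 60 − 16·5 + 2·5^2 = €50. That is the break-even price.
For €28 ≤ P < €50 the firm produces at a loss; below €28 it shuts down.

Shutdown price = €28; break-even price = €50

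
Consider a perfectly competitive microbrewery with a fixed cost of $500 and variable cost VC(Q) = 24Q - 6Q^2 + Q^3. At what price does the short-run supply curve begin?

$15 per unit

The shutdown price is the minimum of AVC. VC = 24Q - 6Q^2 + Q^3, so AVC = 24 - 6Q + Q^2.
dAVC/dQ = -6 + 2Q = 0 gives Q = 3. min AVC = 24 - 6·3 + 3^2 = 15.
So the shutdown price is $15.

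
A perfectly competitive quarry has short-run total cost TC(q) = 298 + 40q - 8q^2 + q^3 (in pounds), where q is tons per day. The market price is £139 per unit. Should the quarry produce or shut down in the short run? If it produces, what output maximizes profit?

Produce at q = 9

Variable cost is VC = 40q - 8q^2 + q^3, so AVC = VC/q = 40 - 8q + q^2 and MC = dTC/dq = 40 - 16q + 3q^2.
AVC is minimized where dAVC/dq = -8 + 2q = 0, at q = 4; min AVC = 40 - 8·4 + 4^2 = £24.
Because £139 ≥ £24, revenue can cover variable cost; the firm operates.
Solving P = MC: -99 - 16q + 3q^2 = 0 ⇒ q = -11/3 or 9. On the upward-sloping branch, q* = 9.
Check: AVC at q = 9 is £49 ≤ P, so revenue covers variable cost.
Profit = P·q − TC = 139·9 − 739 = £512.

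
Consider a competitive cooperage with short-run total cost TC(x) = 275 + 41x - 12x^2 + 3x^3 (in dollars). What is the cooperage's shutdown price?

$29 per unit

The firm shuts down when price falls below the minimum of average variable cost. AVC = VC/x = 41 - 12x + 3x^2.
At the minimum of AVC, MC = AVC. MC = 41 - 24x + 9x^2; setting MC = AVC gives 6x^2 - 12x = 0, so x = 2. min AVC = 29.
For P < $29 the firm produces nothing.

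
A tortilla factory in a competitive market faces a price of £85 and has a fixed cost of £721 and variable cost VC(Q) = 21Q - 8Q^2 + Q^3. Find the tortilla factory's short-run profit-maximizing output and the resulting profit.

Profit = -£209 at Q = 8

AVC = 21 - 8Q + Q^2; min AVC = £5 at Q = 4. Since P = £85 ≥ min AVC, the firm produces.
MC = 21 - 16Q + 3Q^2. Setting P = MC and taking the root on the rising branch gives Q* = 8.
TR = 85·8 = 680. TC = 721 + 168 = 889. Profit = 680 − 889 = -£209.
By producing, the firm covers all variable cost plus £512 of fixed cost; shutting down would lose the full £721.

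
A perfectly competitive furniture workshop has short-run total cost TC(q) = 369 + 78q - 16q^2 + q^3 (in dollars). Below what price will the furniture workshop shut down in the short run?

The shutdown price is the minimum of AVC. VC = 78q - 16q^2 + q^3, so AVC = 78 - 16q + q^2.
At the minimum of AVC, MC = AVC. MC = 78 - 32q + 3q^2; setting MC = AVC gives 2q^2 - 16q = 0, so q = 8. min AVC = 14.
So the shutdown price is $14.

$14 per unit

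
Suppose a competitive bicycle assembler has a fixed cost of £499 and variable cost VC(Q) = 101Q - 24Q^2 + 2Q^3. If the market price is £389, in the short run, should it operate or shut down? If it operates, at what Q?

From TC, MC = TC'(Q) = 101 - 48Q + 6Q^2 and AVC = VC/Q = 101 - 24Q + 2Q^2.
AVC is minimized where dAVC/dQ = -24 + 4Q = 0, at Q = 6; min AVC = 101 - 24·6 + 2·6^2 = £29.
Because £389 ≥ £29, revenue can cover variable cost; the firm operates.
Set P = MC: 389 = 101 - 48Q + 6Q^2 → -288 - 48Q + 6Q^2 = 0. The roots are Q = -4 and Q = 12; the profit-maximizing output is on the rising part of MC, so Q* = 12.
Check: AVC at Q = 12 is £101 ≤ P, so revenue covers variable cost.
Profit = P·Q − TC = 389·12 − 1711 = £2957.

Produce at Q = 12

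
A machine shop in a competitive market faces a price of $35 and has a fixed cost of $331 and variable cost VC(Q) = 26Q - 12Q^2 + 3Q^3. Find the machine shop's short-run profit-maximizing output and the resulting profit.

Profit = -$277 at Q = 3

AVC = 26 - 12Q + 3Q^2 has its minimum $14 at Q = 2; price $35 clears that bar, so the firm operates.
With MC = 26 - 24Q + 9Q^2, P = MC on the upward-sloping part at Q* = 3.
TR = 35·3 = 105. TC = 331 + 51 = 382. Profit = 105 − 382 = -$277.
Shutting down would mean losing the fixed cost of $331, so operating at a loss of $277 is better by $54.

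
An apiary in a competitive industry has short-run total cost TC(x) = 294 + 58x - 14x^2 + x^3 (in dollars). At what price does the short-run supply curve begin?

The firm shuts down when price falls below the minimum of average variable cost. AVC = VC/x = 58 - 14x + x^2.
At the minimum of AVC, MC = AVC. MC = 58 - 28x + 3x^2; setting MC = AVC gives 2x^2 - 14x = 0, so x = 7. min AVC = 9.
For P < $9 the firm produces nothing.

$9 per unit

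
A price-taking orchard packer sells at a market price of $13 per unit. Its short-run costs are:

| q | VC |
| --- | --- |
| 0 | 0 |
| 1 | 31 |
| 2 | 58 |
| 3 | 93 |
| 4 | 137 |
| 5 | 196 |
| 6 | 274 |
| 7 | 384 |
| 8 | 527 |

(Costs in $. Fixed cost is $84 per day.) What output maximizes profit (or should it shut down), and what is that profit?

q = 0 (shut down); profit = -$84

Profit at each row (π = 13q − TC): q=0: -84; q=1: -102; q=2: -116; q=3: -138; q=4: -169; q=5: -215; q=6: -280; q=7: -377; q=8: -507.
Profit is highest at q = 0. Equivalently, the lowest AVC in the table is 58/2 ≈ $29 at q = 2, and P = $13 falls below it — price never covers variable cost, so the firm shuts down and loses only its fixed cost.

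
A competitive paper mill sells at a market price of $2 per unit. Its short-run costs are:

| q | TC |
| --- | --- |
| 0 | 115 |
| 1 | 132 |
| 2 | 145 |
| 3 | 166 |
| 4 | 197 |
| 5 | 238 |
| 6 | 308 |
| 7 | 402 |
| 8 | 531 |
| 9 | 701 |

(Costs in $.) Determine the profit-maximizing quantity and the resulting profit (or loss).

q = 0 (shut down); profit = -$115

Tabulate TR − TC: q=0: -115; q=1: -130; q=2: -141; q=3: -160; q=4: -189; q=5: -228; q=6: -296; q=7: -388; q=8: -515; q=9: -683.
Profit is highest at q = 0. Equivalently, the lowest AVC in the table is 30/2 ≈ $15 at q = 2, and P = $2 falls below it — price never covers variable cost, so the firm shuts down and loses only its fixed cost.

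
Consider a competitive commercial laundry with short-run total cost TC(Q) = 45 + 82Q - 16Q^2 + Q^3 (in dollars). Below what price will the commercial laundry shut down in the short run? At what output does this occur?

$18 per unit, at Q = 8

The firm shuts down when price falls below the minimum of average variable cost. AVC = VC/Q = 82 - 16Q + Q^2.
dAVC/dQ = -16 + 2Q = 0 gives Q = 8. min AVC = 82 - 16·8 + 8^2 = 18.
So the shutdown price is $18.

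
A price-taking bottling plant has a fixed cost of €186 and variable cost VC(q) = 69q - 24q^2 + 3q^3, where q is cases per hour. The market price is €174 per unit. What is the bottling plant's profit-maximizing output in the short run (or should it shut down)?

Variable cost is VC = 69q - 24q^2 + 3q^3, so AVC = VC/q = 69 - 24q + 3q^2 and MC = dTC/dq = 69 - 48q + 9q^2.
AVC hits its minimum where MC = AVC, at q = 4, giving min AVC = 69 - 24·4 + 3·4^2 = €21.
P = €174 exceeds min AVC = €21, so the firm stays open.
P = MC gives -105 - 48q + 9q^2 = 0, with roots -5/3 and 7. Take the larger (rising MC): q* = 7.
Check: AVC at q = 7 is €48 ≤ P, so revenue covers variable cost.
Profit = P·q − TC = 174·7 − 522 = €696.

Produce at q = 7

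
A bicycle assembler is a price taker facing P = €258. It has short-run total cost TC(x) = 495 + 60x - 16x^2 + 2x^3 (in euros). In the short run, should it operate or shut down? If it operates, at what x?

Variable cost is VC = 60x - 16x^2 + 2x^3, so AVC = VC/x = 60 - 16x + 2x^2 and MC = dTC/dx = 60 - 32x + 6x^2.
The AVC parabola has its vertex at x = 16/4 = 4, where AVC = 60 - 16·4 + 2·4^2 = €28.
P = €258 exceeds min AVC = €28, so the firm stays open.
Solving P = MC: -198 - 32x + 6x^2 = 0 ⇒ x = -11/3 or 9. On the upward-sloping branch, x* = 9.
Check: AVC at x = 9 is €78 ≤ P, so revenue covers variable cost.
Profit = P·x − TC = 258·9 − 1197 = €1125.

Produce at x = 9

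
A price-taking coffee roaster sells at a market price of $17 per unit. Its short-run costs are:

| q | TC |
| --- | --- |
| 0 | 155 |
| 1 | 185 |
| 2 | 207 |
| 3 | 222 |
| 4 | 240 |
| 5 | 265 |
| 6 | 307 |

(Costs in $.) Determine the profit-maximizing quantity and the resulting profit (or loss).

Tabulate TR − TC: q=0: -155; q=1: -168; q=2: -173; q=3: -171; q=4: -172; q=5: -180; q=6: -205.
Profit is highest at q = 0. Equivalently, the lowest AVC in the table is 85/4 ≈ $21.25 at q = 4, and P = $17 falls below it — price never covers variable cost, so the firm shuts down and loses only its fixed cost.

q = 0 (shut down); profit = -$155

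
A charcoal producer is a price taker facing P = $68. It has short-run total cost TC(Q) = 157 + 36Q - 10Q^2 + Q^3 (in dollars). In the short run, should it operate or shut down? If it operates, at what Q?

Produce at Q = 8

From TC, MC = TC'(Q) = 36 - 20Q + 3Q^2 and AVC = VC/Q = 36 - 10Q + Q^2.
The AVC parabola has its vertex at Q = 10/2 = 5, where AVC = 36 - 10·5 + 5^2 = $11.
Because $68 ≥ $11, revenue can cover variable cost; the firm operates.
Set P = MC: 68 = 36 - 20Q + 3Q^2 → -32 - 20Q + 3Q^2 = 0. The roots are Q = -4/3 and Q = 8; the profit-maximizing output is on the rising part of MC, so Q* = 8.
Check: AVC at Q = 8 is $20 ≤ P, so revenue covers variable cost.
Profit = P·Q − TC = 68·8 − 317 = $227.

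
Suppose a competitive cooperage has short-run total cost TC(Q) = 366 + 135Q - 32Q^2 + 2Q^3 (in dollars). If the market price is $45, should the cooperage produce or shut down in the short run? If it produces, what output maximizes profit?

Produce at Q = 9

Strip out fixed cost: VC = 135Q - 32Q^2 + 2Q^3. Then AVC = 135 - 32Q + 2Q^2 and MC = 135 - 64Q + 6Q^2.
AVC is minimized where dAVC/dQ = -32 + 4Q = 0, at Q = 8; min AVC = 135 - 32·8 + 2·8^2 = $7.
P = $45 exceeds min AVC = $7, so the firm stays open.
Solving P = MC: 90 - 64Q + 6Q^2 = 0 ⇒ Q = 5/3 or 9. On the upward-sloping branch, Q* = 9.
Check: AVC at Q = 9 is $9 ≤ P, so revenue covers variable cost.
Profit = P·Q − TC = 45·9 − 447 = -$42, a loss, but smaller than the $366 fixed cost the firm would lose by shutting down.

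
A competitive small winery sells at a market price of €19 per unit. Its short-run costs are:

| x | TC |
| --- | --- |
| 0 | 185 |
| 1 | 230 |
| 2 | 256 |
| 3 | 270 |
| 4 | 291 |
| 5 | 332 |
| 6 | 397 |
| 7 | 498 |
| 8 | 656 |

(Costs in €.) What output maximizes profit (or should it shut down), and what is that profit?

x = 0 (shut down); profit = -€185

Profit at each row (π = 19x − TC): x=0: -185; x=1: -211; x=2: -218; x=3: -213; x=4: -215; x=5: -237; x=6: -283; x=7: -365; x=8: -504.
Profit is highest at x = 0. Equivalently, the lowest AVC in the table is 106/4 ≈ €26.50 at x = 4, and P = €19 falls below it — price never covers variable cost, so the firm shuts down and loses only its fixed cost.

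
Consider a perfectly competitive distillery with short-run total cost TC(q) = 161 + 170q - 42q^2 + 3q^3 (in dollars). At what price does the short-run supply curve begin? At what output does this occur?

Short-run supply begins at min AVC. From VC = 170q - 42q^2 + 3q^3, AVC = 170 - 42q + 3q^2.
At the minimum of AVC, MC = AVC. MC = 170 - 84q + 9q^2; setting MC = AVC gives 6q^2 - 42q = 0, so q = 7. min AVC = 23.
So the shutdown price is $23.

$23 per unit, at q = 7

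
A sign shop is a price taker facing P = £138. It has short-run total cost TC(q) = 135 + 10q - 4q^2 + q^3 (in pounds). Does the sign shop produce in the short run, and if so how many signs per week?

Produce at q = 8

Variable cost is VC = 10q - 4q^2 + q^3, so AVC = VC/q = 10 - 4q + q^2 and MC = dTC/dq = 10 - 8q + 3q^2.
AVC hits its minimum where MC = AVC, at q = 2, giving min AVC = 10 - 4·2 + 2^2 = £6.
P = £138 exceeds min AVC = £6, so the firm stays open.
P = MC gives -128 - 8q + 3q^2 = 0, with roots -16/3 and 8. Take the larger (rising MC): q* = 8.
Check: AVC at q = 8 is £42 ≤ P, so revenue covers variable cost.
Profit = P·q − TC = 138·8 − 471 = £633.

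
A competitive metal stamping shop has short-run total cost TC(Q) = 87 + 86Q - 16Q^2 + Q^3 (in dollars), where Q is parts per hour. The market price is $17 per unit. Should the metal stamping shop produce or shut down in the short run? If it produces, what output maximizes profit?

Shut down

From TC, MC = TC'(Q) = 86 - 32Q + 3Q^2 and AVC = VC/Q = 86 - 16Q + Q^2.
The AVC parabola has its vertex at Q = 16/2 = 8, where AVC = 86 - 16·8 + 8^2 = $22.
With P < min AVC ($17 < $22), every unit sold adds to the loss.
The firm minimizes its loss by shutting down and losing only its fixed cost of $87.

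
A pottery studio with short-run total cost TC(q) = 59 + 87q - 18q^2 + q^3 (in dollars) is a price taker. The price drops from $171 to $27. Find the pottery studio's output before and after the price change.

AVC = 87 - 18q + q^2, minimized at q = 9 where min AVC = $6. MC = 87 - 36q + 3q^2.
At P = $171 ≥ min AVC, set P = MC on the rising branch: q = 14.
At P = $27 ≥ min AVC, set P = MC: q = 10. The firm stays open but cuts output.

Output falls from 14 to 10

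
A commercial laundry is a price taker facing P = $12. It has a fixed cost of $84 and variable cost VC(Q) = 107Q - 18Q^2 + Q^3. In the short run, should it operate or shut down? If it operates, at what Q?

Shut down

Strip out fixed cost: VC = 107Q - 18Q^2 + Q^3. Then AVC = 107 - 18Q + Q^2 and MC = 107 - 36Q + 3Q^2.
AVC is minimized where dAVC/dQ = -18 + 2Q = 0, at Q = 9; min AVC = 107 - 18·9 + 9^2 = $26.
With P < min AVC ($12 < $26), every unit sold adds to the loss.
Shutting down limits the loss to fixed cost, $84.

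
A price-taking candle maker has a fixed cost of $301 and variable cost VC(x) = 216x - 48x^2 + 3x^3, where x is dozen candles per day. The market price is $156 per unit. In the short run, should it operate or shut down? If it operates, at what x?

Produce at x = 10

Strip out fixed cost: VC = 216x - 48x^2 + 3x^3. Then AVC = 216 - 48x + 3x^2 and MC = 216 - 96x + 9x^2.
AVC is minimized where dAVC/dx = -48 + 6x = 0, at x = 8; min AVC = 216 - 48·8 + 3·8^2 = $24.
Since P = $156 ≥ min AVC = $24, price covers variable cost and the firm should produce.
Solving P = MC: 60 - 96x + 9x^2 = 0 ⇒ x = 2/3 or 10. On the upward-sloping branch, x* = 10.
Check: AVC at x = 10 is $36 ≤ P, so revenue covers variable cost.
Profit = P·x − TC = 156·10 − 661 = $899.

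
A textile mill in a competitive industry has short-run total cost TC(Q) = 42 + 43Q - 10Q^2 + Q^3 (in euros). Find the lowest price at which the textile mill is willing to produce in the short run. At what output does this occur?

Short-run supply begins at min AVC. From VC = 43Q - 10Q^2 + Q^3, AVC = 43 - 10Q + Q^2.
At the minimum of AVC, MC = AVC. MC = 43 - 20Q + 3Q^2; setting MC = AVC gives 2Q^2 - 10Q = 0, so Q = 5. min AVC = 18.
So the shutdown price is €18.

€18 per unit, at Q = 5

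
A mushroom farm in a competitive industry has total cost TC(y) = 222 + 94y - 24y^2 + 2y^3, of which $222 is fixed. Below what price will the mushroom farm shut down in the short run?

$22 per unit

Short-run supply begins at min AVC. From VC = 94y - 24y^2 + 2y^3, AVC = 94 - 24y + 2y^2.
dAVC/dy = -24 + 4y = 0 gives y = 6. min AVC = 94 - 24·6 + 2·6^2 = 22.
So the shutdown price is $22.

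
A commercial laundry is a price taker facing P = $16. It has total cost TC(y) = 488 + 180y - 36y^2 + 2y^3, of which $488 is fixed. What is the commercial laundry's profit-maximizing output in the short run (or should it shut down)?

Shut down

From TC, MC = TC'(y) = 180 - 72y + 6y^2 and AVC = VC/y = 180 - 36y + 2y^2.
AVC hits its minimum where MC = AVC, at y = 9, giving min AVC = 180 - 36·9 + 2·9^2 = $18.
Since P = $16 < min AVC = $18, price fails to cover variable cost at any output.
The firm minimizes its loss by shutting down and losing only its fixed cost of $488.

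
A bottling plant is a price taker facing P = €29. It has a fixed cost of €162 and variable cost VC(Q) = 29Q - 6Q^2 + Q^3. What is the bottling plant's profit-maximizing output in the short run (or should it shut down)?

Strip out fixed cost: VC = 29Q - 6Q^2 + Q^3. Then AVC = 29 - 6Q + Q^2 and MC = 29 - 12Q + 3Q^2.
The AVC parabola has its vertex at Q = 6/2 = 3, where AVC = 29 - 6·3 + 3^2 = €20.
Because €29 ≥ €20, revenue can cover variable cost; the firm operates.
Set P = MC: 29 = 29 - 12Q + 3Q^2 → -12Q + 3Q^2 = 0. The roots are Q = 0 and Q = 4; the profit-maximizing output is on the rising part of MC, so Q* = 4.
Check: AVC at Q = 4 is €21 ≤ P, so revenue covers variable cost.
Profit = P·Q − TC = 29·4 − 246 = -€130, a loss, but smaller than the €162 fixed cost the firm would lose by shutting down.

Produce at Q = 4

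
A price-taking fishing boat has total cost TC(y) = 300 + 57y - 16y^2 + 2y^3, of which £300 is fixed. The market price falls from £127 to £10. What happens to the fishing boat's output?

MC = 57 - 32y + 6y^2; the shutdown threshold is min AVC = £25 (at y = 4).
With P = £127 above the shutdown price, P = MC gives y = 7.
At P = £10 < min AVC = £25, price no longer covers variable cost at any output, so the firm shuts down: y = 0.

Output falls from 7 to 0 (the firm shuts down)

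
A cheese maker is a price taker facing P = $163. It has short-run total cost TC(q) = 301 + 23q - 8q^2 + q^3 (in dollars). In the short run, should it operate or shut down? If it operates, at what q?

Variable cost is VC = 23q - 8q^2 + q^3, so AVC = VC/q = 23 - 8q + q^2 and MC = dTC/dq = 23 - 16q + 3q^2.
AVC hits its minimum where MC = AVC, at q = 4, giving min AVC = 23 - 8·4 + 4^2 = $7.
P = $163 exceeds min AVC = $7, so the firm stays open.
Solving P = MC: -140 - 16q + 3q^2 = 0 ⇒ q = -14/3 or 10. On the upward-sloping branch, q* = 10.
Check: AVC at q = 10 is $43 ≤ P, so revenue covers variable cost.
Profit = P·q − TC = 163·10 − 731 = $899.

Produce at q = 10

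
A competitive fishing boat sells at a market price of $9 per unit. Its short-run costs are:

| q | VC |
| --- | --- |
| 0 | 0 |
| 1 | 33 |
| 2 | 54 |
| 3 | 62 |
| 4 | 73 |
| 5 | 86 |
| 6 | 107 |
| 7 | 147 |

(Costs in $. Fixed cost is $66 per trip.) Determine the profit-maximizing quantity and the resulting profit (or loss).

Tabulate TR − TC: q=0: -66; q=1: -90; q=2: -102; q=3: -101; q=4: -103; q=5: -107; q=6: -119; q=7: -150.
Profit is highest at q = 0. Equivalently, the lowest AVC in the table is 86/5 ≈ $17.20 at q = 5, and P = $9 falls below it — price never covers variable cost, so the firm shuts down and loses only its fixed cost.

q = 0 (shut down); profit = -$66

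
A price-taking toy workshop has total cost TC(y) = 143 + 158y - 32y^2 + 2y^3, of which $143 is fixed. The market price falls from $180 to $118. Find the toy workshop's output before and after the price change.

Output falls from 11 to 10

AVC = 158 - 32y + 2y^2, minimized at y = 8 where min AVC = $30. MC = 158 - 64y + 6y^2.
With P = $180 above the shutdown price, P = MC gives y = 11.
At P = $118 ≥ min AVC, set P = MC: y = 10. The firm stays open but cuts output.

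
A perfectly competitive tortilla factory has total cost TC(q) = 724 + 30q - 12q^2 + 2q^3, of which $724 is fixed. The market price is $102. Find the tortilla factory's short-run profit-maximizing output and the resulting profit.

AVC = 30 - 12q + 2q^2 has its minimum $12 at q = 3; price $102 clears that bar, so the firm operates.
MC = 30 - 24q + 6q^2. Setting P = MC and taking the root on the rising branch gives q* = 6.
TR = 102·6 = 612. TC = 724 + 180 = 904. Profit = 612 − 904 = -$292.
By producing, the firm covers all variable cost plus $432 of fixed cost; shutting down would lose the full $724.

Profit = -$292 at q = 6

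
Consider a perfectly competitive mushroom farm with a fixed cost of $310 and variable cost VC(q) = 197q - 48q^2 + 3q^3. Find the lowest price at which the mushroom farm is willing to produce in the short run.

Short-run supply begins at min AVC. From VC = 197q - 48q^2 + 3q^3, AVC = 197 - 48q + 3q^2.
At the minimum of AVC, MC = AVC. MC = 197 - 96q + 9q^2; setting MC = AVC gives 6q^2 - 48q = 0, so q = 8. min AVC = 5.
For P < $5 the firm produces nothing.

$5 per unit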